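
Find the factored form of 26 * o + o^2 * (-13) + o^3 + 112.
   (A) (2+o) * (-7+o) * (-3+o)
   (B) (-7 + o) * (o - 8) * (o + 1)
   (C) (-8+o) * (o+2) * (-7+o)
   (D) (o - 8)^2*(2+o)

We need to factor 26 * o + o^2 * (-13) + o^3 + 112.
The factored form is (-8+o) * (o+2) * (-7+o).
C) (-8+o) * (o+2) * (-7+o)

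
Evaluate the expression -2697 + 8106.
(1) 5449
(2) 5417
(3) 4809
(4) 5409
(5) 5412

-2697 + 8106 = 5409
4) 5409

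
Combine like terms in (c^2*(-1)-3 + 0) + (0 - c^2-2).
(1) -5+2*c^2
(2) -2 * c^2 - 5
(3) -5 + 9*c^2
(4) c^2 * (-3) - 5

Adding the polynomials and combining like terms:
(c^2*(-1) - 3 + 0) + (0 - c^2 - 2)
= -2 * c^2 - 5
2) -2 * c^2 - 5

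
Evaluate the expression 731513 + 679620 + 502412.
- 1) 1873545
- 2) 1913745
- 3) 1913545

First: 731513 + 679620 = 1411133
Then: 1411133 + 502412 = 1913545
3) 1913545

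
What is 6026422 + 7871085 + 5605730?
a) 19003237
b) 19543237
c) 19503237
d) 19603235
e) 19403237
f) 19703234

First: 6026422 + 7871085 = 13897507
Then: 13897507 + 5605730 = 19503237
c) 19503237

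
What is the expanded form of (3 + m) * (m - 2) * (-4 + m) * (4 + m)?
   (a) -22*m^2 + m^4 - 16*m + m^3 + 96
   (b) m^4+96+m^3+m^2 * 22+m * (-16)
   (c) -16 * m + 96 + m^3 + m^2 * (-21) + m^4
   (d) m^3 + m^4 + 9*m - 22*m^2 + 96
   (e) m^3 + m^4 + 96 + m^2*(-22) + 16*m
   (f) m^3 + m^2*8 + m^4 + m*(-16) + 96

Expanding (3 + m) * (m - 2) * (-4 + m) * (4 + m):
= -22*m^2 + m^4 - 16*m + m^3 + 96
a) -22*m^2 + m^4 - 16*m + m^3 + 96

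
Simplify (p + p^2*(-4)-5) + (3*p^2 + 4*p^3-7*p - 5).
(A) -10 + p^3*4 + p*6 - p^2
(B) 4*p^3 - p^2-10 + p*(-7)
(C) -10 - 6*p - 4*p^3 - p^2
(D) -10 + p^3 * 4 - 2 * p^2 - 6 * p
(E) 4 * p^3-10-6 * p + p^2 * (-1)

Adding the polynomials and combining like terms:
(p + p^2*(-4) - 5) + (3*p^2 + 4*p^3 - 7*p - 5)
= 4 * p^3-10-6 * p + p^2 * (-1)
E) 4 * p^3-10-6 * p + p^2 * (-1)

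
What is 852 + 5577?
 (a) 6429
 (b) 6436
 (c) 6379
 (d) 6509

852 + 5577 = 6429
a) 6429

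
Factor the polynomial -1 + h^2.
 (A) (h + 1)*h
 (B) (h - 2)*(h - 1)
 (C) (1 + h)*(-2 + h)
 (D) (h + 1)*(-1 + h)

We need to factor -1 + h^2.
The factored form is (h + 1)*(-1 + h).
D) (h + 1)*(-1 + h)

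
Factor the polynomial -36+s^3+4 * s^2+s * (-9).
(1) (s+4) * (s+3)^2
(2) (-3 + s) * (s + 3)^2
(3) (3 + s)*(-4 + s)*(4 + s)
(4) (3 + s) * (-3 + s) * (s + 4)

We need to factor -36+s^3+4 * s^2+s * (-9).
The factored form is (3 + s) * (-3 + s) * (s + 4).
4) (3 + s) * (-3 + s) * (s + 4)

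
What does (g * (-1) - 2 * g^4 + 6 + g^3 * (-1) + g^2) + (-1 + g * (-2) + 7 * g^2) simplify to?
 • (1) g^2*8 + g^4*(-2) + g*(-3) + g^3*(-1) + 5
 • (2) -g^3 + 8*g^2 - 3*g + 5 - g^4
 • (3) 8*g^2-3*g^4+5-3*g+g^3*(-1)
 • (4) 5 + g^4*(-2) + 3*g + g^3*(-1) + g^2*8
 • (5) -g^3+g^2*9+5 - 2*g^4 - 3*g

Adding the polynomials and combining like terms:
(g*(-1) - 2*g^4 + 6 + g^3*(-1) + g^2) + (-1 + g*(-2) + 7*g^2)
= g^2*8 + g^4*(-2) + g*(-3) + g^3*(-1) + 5
1) g^2*8 + g^4*(-2) + g*(-3) + g^3*(-1) + 5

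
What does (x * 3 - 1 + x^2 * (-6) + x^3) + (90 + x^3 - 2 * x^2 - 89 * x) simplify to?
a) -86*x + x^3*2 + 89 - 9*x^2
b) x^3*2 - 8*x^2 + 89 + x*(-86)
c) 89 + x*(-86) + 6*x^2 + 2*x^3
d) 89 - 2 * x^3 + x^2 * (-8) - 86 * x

Adding the polynomials and combining like terms:
(x*3 - 1 + x^2*(-6) + x^3) + (90 + x^3 - 2*x^2 - 89*x)
= x^3*2 - 8*x^2 + 89 + x*(-86)
b) x^3*2 - 8*x^2 + 89 + x*(-86)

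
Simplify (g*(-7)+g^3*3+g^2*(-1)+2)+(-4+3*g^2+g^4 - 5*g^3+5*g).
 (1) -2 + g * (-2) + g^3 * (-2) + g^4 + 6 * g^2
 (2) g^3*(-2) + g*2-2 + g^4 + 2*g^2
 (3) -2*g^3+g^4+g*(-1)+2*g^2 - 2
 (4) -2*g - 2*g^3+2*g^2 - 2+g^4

Adding the polynomials and combining like terms:
(g*(-7) + g^3*3 + g^2*(-1) + 2) + (-4 + 3*g^2 + g^4 - 5*g^3 + 5*g)
= -2*g - 2*g^3+2*g^2 - 2+g^4
4) -2*g - 2*g^3+2*g^2 - 2+g^4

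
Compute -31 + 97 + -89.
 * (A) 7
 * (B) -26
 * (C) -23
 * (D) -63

First: -31 + 97 = 66
Then: 66 + -89 = -23
C) -23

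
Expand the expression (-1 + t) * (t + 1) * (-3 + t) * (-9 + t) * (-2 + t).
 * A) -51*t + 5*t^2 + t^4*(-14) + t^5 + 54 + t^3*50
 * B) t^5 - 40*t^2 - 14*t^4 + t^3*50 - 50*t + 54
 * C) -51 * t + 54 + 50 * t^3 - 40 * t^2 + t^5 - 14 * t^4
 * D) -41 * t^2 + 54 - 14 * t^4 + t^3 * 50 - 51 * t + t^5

Expanding (-1 + t) * (t + 1) * (-3 + t) * (-9 + t) * (-2 + t):
= -51 * t + 54 + 50 * t^3 - 40 * t^2 + t^5 - 14 * t^4
C) -51 * t + 54 + 50 * t^3 - 40 * t^2 + t^5 - 14 * t^4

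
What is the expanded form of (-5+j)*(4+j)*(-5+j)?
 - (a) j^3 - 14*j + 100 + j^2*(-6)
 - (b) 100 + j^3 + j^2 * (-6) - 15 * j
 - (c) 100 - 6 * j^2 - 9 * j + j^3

Expanding (-5+j)*(4+j)*(-5+j):
= 100 + j^3 + j^2 * (-6) - 15 * j
b) 100 + j^3 + j^2 * (-6) - 15 * j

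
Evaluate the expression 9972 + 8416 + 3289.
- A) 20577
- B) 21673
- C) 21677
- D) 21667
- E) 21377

First: 9972 + 8416 = 18388
Then: 18388 + 3289 = 21677
C) 21677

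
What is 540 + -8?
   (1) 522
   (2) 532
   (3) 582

540 + -8 = 532
2) 532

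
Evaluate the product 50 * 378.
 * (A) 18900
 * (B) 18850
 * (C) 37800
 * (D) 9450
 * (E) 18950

50 * 378 = 18900
A) 18900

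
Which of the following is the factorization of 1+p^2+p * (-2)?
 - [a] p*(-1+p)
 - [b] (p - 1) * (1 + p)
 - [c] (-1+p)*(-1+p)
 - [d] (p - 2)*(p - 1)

We need to factor 1+p^2+p * (-2).
The factored form is (-1+p)*(-1+p).
c) (-1+p)*(-1+p)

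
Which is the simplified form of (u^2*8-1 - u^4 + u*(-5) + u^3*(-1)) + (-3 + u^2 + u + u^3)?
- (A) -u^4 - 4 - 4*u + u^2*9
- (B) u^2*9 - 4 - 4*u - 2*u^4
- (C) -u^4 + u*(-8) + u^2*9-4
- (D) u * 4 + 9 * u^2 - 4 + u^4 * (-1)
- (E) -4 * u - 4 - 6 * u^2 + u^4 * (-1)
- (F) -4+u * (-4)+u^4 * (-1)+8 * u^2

Adding the polynomials and combining like terms:
(u^2*8 - 1 - u^4 + u*(-5) + u^3*(-1)) + (-3 + u^2 + u + u^3)
= -u^4 - 4 - 4*u + u^2*9
A) -u^4 - 4 - 4*u + u^2*9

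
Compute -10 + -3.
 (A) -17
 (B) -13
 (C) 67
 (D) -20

-10 + -3 = -13
B) -13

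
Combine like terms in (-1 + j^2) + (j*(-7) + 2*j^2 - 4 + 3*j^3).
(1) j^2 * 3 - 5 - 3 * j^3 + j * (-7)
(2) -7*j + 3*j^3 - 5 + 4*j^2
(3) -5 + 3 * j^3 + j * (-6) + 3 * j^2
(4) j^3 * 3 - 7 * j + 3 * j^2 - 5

Adding the polynomials and combining like terms:
(-1 + j^2) + (j*(-7) + 2*j^2 - 4 + 3*j^3)
= j^3 * 3 - 7 * j + 3 * j^2 - 5
4) j^3 * 3 - 7 * j + 3 * j^2 - 5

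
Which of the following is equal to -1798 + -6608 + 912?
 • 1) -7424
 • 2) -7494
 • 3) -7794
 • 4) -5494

First: -1798 + -6608 = -8406
Then: -8406 + 912 = -7494
2) -7494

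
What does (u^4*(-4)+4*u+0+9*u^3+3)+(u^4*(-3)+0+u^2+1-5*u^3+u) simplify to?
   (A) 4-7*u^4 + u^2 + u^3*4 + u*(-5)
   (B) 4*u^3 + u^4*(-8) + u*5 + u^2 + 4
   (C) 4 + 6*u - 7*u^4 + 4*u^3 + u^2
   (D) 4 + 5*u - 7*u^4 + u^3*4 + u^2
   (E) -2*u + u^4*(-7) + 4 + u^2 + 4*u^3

Adding the polynomials and combining like terms:
(u^4*(-4) + 4*u + 0 + 9*u^3 + 3) + (u^4*(-3) + 0 + u^2 + 1 - 5*u^3 + u)
= 4 + 5*u - 7*u^4 + u^3*4 + u^2
D) 4 + 5*u - 7*u^4 + u^3*4 + u^2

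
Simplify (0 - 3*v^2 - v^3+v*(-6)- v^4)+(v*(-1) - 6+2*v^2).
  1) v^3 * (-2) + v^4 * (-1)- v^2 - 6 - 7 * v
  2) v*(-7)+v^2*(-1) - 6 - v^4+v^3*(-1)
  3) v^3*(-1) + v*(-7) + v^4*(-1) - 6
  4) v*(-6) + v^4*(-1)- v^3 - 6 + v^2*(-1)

Adding the polynomials and combining like terms:
(0 - 3*v^2 - v^3 + v*(-6) - v^4) + (v*(-1) - 6 + 2*v^2)
= v*(-7)+v^2*(-1) - 6 - v^4+v^3*(-1)
2) v*(-7)+v^2*(-1) - 6 - v^4+v^3*(-1)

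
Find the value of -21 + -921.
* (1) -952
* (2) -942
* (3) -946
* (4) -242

-21 + -921 = -942
2) -942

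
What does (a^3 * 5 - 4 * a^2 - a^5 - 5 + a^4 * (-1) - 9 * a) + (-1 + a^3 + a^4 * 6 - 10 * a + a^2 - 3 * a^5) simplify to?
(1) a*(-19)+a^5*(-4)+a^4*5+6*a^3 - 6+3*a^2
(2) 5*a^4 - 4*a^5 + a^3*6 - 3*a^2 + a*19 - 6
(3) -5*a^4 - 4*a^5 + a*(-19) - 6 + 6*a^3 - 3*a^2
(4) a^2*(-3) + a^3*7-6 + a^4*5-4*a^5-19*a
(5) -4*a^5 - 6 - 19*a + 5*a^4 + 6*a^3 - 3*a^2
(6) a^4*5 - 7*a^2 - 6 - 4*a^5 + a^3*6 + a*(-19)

Adding the polynomials and combining like terms:
(a^3*5 - 4*a^2 - a^5 - 5 + a^4*(-1) - 9*a) + (-1 + a^3 + a^4*6 - 10*a + a^2 - 3*a^5)
= -4*a^5 - 6 - 19*a + 5*a^4 + 6*a^3 - 3*a^2
5) -4*a^5 - 6 - 19*a + 5*a^4 + 6*a^3 - 3*a^2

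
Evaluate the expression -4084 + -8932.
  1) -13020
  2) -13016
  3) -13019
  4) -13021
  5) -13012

-4084 + -8932 = -13016
2) -13016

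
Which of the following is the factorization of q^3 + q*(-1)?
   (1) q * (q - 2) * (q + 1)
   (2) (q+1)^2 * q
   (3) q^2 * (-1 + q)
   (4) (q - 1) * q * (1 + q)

We need to factor q^3 + q*(-1).
The factored form is (q - 1) * q * (1 + q).
4) (q - 1) * q * (1 + q)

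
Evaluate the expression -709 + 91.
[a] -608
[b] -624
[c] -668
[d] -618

-709 + 91 = -618
d) -618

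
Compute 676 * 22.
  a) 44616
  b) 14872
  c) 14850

676 * 22 = 14872
b) 14872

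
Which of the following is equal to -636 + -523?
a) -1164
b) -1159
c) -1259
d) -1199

-636 + -523 = -1159
b) -1159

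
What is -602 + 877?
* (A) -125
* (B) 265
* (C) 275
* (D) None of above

-602 + 877 = 275
C) 275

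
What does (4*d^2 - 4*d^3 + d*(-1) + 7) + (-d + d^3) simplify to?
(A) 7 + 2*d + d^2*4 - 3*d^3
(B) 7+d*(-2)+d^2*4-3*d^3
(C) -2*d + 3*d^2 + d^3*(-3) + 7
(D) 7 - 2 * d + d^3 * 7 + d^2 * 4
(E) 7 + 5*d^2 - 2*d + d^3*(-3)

Adding the polynomials and combining like terms:
(4*d^2 - 4*d^3 + d*(-1) + 7) + (-d + d^3)
= 7+d*(-2)+d^2*4-3*d^3
B) 7+d*(-2)+d^2*4-3*d^3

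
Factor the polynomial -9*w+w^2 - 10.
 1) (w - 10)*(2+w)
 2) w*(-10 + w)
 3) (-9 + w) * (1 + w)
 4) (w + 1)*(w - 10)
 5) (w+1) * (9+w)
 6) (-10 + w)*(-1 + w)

We need to factor -9*w+w^2 - 10.
The factored form is (w + 1)*(w - 10).
4) (w + 1)*(w - 10)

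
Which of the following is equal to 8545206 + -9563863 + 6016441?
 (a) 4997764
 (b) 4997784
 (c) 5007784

First: 8545206 + -9563863 = -1018657
Then: -1018657 + 6016441 = 4997784
b) 4997784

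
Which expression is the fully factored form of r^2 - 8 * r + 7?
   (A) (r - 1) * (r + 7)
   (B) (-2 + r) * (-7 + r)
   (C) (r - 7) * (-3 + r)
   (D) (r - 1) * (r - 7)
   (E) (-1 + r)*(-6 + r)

We need to factor r^2 - 8 * r + 7.
The factored form is (r - 1) * (r - 7).
D) (r - 1) * (r - 7)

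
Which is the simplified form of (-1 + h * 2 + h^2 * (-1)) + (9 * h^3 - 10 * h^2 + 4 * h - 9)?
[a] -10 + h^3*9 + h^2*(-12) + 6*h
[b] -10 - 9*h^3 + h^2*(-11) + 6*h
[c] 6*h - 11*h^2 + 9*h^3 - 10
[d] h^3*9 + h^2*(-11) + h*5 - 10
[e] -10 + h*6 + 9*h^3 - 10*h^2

Adding the polynomials and combining like terms:
(-1 + h*2 + h^2*(-1)) + (9*h^3 - 10*h^2 + 4*h - 9)
= 6*h - 11*h^2 + 9*h^3 - 10
c) 6*h - 11*h^2 + 9*h^3 - 10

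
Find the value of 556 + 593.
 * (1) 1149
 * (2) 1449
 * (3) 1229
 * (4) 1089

556 + 593 = 1149
1) 1149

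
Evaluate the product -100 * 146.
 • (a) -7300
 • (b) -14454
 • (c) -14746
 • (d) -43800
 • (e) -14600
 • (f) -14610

-100 * 146 = -14600
e) -14600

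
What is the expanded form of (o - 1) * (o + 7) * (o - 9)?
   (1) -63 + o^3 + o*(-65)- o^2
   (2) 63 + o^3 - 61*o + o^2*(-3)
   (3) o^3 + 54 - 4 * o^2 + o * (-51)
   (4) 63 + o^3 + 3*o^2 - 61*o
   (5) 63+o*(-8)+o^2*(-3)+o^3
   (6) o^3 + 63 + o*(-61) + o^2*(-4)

Expanding (o - 1) * (o + 7) * (o - 9):
= 63 + o^3 - 61*o + o^2*(-3)
2) 63 + o^3 - 61*o + o^2*(-3)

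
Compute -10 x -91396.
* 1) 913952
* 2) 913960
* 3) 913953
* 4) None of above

-10 * -91396 = 913960
2) 913960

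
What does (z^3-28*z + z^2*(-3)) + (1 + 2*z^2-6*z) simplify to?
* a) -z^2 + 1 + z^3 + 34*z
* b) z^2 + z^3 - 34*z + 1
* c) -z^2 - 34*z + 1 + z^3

Adding the polynomials and combining like terms:
(z^3 - 28*z + z^2*(-3)) + (1 + 2*z^2 - 6*z)
= -z^2 - 34*z + 1 + z^3
c) -z^2 - 34*z + 1 + z^3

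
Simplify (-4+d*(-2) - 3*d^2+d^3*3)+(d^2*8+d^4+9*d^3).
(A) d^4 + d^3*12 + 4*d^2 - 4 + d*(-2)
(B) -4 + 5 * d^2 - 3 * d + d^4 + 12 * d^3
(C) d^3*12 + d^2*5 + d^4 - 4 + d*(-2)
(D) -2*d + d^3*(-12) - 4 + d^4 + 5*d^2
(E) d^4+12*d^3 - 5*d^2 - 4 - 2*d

Adding the polynomials and combining like terms:
(-4 + d*(-2) - 3*d^2 + d^3*3) + (d^2*8 + d^4 + 9*d^3)
= d^3*12 + d^2*5 + d^4 - 4 + d*(-2)
C) d^3*12 + d^2*5 + d^4 - 4 + d*(-2)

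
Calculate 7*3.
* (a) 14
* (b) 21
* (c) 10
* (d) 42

7 * 3 = 21
b) 21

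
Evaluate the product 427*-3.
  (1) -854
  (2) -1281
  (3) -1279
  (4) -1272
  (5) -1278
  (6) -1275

427 * -3 = -1281
2) -1281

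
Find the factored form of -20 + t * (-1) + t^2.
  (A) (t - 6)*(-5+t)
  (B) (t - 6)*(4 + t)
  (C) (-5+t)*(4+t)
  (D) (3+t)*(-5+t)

We need to factor -20 + t * (-1) + t^2.
The factored form is (-5+t)*(4+t).
C) (-5+t)*(4+t)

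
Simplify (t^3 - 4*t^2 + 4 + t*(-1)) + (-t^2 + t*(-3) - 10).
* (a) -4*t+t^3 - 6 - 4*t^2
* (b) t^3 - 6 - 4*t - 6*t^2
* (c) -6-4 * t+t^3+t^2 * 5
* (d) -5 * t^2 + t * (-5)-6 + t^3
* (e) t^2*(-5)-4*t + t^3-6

Adding the polynomials and combining like terms:
(t^3 - 4*t^2 + 4 + t*(-1)) + (-t^2 + t*(-3) - 10)
= t^2*(-5)-4*t + t^3-6
e) t^2*(-5)-4*t + t^3-6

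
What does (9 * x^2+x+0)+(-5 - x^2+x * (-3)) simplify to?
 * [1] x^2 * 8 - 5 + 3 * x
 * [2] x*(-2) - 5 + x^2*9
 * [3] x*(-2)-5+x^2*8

Adding the polynomials and combining like terms:
(9*x^2 + x + 0) + (-5 - x^2 + x*(-3))
= x*(-2)-5+x^2*8
3) x*(-2)-5+x^2*8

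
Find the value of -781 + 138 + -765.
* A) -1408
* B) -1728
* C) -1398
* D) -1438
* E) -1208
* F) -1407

First: -781 + 138 = -643
Then: -643 + -765 = -1408
A) -1408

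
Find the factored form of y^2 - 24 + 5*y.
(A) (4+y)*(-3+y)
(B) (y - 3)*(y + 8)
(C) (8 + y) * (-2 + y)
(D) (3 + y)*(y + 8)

We need to factor y^2 - 24 + 5*y.
The factored form is (y - 3)*(y + 8).
B) (y - 3)*(y + 8)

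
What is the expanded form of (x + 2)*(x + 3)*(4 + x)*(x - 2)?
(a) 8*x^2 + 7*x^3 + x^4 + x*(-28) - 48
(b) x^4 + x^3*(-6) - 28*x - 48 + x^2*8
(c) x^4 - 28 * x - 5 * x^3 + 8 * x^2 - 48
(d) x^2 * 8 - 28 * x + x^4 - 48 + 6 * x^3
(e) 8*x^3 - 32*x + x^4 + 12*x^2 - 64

Expanding (x + 2)*(x + 3)*(4 + x)*(x - 2):
= 8*x^2 + 7*x^3 + x^4 + x*(-28) - 48
a) 8*x^2 + 7*x^3 + x^4 + x*(-28) - 48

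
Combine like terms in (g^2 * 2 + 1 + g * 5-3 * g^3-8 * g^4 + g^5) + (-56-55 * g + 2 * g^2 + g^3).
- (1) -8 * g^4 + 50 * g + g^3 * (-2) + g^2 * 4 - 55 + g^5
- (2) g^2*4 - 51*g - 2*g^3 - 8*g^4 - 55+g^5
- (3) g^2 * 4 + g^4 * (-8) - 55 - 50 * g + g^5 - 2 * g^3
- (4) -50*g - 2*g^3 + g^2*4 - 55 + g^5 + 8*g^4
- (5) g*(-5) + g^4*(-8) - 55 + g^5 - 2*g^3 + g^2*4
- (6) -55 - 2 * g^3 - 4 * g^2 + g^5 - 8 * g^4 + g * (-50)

Adding the polynomials and combining like terms:
(g^2*2 + 1 + g*5 - 3*g^3 - 8*g^4 + g^5) + (-56 - 55*g + 2*g^2 + g^3)
= g^2 * 4 + g^4 * (-8) - 55 - 50 * g + g^5 - 2 * g^3
3) g^2 * 4 + g^4 * (-8) - 55 - 50 * g + g^5 - 2 * g^3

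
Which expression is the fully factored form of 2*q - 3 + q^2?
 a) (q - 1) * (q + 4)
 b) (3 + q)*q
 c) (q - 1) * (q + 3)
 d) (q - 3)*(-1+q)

We need to factor 2*q - 3 + q^2.
The factored form is (q - 1) * (q + 3).
c) (q - 1) * (q + 3)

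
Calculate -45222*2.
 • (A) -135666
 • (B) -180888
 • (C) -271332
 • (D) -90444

-45222 * 2 = -90444
D) -90444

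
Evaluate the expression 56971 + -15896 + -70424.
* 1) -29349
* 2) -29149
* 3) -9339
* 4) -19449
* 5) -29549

First: 56971 + -15896 = 41075
Then: 41075 + -70424 = -29349
1) -29349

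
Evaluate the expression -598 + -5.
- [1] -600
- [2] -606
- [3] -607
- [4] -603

-598 + -5 = -603
4) -603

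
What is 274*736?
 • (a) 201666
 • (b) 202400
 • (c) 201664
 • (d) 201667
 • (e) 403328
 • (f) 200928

274 * 736 = 201664
c) 201664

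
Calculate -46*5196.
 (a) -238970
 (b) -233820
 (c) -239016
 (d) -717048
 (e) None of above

-46 * 5196 = -239016
c) -239016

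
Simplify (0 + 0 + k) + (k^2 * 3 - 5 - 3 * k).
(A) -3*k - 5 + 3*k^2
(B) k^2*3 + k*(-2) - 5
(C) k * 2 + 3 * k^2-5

Adding the polynomials and combining like terms:
(0 + 0 + k) + (k^2*3 - 5 - 3*k)
= k^2*3 + k*(-2) - 5
B) k^2*3 + k*(-2) - 5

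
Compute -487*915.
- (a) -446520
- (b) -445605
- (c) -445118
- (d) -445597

-487 * 915 = -445605
b) -445605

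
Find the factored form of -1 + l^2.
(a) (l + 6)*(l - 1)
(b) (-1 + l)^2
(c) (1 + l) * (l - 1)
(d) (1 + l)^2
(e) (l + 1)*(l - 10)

We need to factor -1 + l^2.
The factored form is (1 + l) * (l - 1).
c) (1 + l) * (l - 1)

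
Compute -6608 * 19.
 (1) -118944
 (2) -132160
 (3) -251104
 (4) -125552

-6608 * 19 = -125552
4) -125552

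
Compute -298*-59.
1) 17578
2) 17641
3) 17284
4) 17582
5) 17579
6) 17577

-298 * -59 = 17582
4) 17582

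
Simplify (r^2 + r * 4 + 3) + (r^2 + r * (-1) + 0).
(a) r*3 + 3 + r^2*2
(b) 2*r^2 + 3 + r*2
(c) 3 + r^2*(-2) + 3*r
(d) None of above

Adding the polynomials and combining like terms:
(r^2 + r*4 + 3) + (r^2 + r*(-1) + 0)
= r*3 + 3 + r^2*2
a) r*3 + 3 + r^2*2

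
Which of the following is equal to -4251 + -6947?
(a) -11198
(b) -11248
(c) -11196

-4251 + -6947 = -11198
a) -11198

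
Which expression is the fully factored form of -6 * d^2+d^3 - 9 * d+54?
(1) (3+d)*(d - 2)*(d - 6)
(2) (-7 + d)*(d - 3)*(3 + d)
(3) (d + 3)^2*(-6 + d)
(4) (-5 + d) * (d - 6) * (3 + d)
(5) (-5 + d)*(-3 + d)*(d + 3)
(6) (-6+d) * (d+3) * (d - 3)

We need to factor -6 * d^2+d^3 - 9 * d+54.
The factored form is (-6+d) * (d+3) * (d - 3).
6) (-6+d) * (d+3) * (d - 3)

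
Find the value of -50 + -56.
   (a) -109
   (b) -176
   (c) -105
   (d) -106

-50 + -56 = -106
d) -106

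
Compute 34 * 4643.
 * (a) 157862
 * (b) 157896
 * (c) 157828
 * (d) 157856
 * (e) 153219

34 * 4643 = 157862
a) 157862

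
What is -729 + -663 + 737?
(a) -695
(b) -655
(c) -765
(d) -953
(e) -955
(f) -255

First: -729 + -663 = -1392
Then: -1392 + 737 = -655
b) -655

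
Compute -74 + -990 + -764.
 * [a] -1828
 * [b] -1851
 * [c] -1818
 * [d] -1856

First: -74 + -990 = -1064
Then: -1064 + -764 = -1828
a) -1828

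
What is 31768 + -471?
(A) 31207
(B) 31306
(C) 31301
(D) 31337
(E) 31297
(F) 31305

31768 + -471 = 31297
E) 31297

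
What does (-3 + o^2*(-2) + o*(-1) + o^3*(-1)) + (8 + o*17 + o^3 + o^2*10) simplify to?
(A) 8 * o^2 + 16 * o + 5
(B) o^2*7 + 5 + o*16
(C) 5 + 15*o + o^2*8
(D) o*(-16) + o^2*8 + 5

Adding the polynomials and combining like terms:
(-3 + o^2*(-2) + o*(-1) + o^3*(-1)) + (8 + o*17 + o^3 + o^2*10)
= 8 * o^2 + 16 * o + 5
A) 8 * o^2 + 16 * o + 5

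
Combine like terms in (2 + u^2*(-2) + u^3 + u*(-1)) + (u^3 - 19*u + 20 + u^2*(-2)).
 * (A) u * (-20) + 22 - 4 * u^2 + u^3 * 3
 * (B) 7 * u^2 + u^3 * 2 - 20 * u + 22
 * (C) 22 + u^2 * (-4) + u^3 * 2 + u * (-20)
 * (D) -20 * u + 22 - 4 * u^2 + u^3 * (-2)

Adding the polynomials and combining like terms:
(2 + u^2*(-2) + u^3 + u*(-1)) + (u^3 - 19*u + 20 + u^2*(-2))
= 22 + u^2 * (-4) + u^3 * 2 + u * (-20)
C) 22 + u^2 * (-4) + u^3 * 2 + u * (-20)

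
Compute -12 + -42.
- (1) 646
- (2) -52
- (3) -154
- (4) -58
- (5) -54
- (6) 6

-12 + -42 = -54
5) -54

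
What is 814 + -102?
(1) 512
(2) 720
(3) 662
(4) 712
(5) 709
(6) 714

814 + -102 = 712
4) 712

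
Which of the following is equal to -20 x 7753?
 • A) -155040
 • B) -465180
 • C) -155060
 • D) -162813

-20 * 7753 = -155060
C) -155060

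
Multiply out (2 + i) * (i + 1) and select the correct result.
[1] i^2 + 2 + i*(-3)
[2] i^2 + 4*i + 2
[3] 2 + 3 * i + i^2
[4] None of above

Expanding (2 + i) * (i + 1):
= 2 + 3 * i + i^2
3) 2 + 3 * i + i^2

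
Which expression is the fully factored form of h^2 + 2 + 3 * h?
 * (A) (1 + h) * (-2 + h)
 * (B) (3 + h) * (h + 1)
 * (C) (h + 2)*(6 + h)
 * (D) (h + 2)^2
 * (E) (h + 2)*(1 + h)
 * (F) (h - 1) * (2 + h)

We need to factor h^2 + 2 + 3 * h.
The factored form is (h + 2)*(1 + h).
E) (h + 2)*(1 + h)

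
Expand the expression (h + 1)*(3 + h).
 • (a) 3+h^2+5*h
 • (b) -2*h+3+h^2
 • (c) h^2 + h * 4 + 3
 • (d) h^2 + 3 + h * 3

Expanding (h + 1)*(3 + h):
= h^2 + h * 4 + 3
c) h^2 + h * 4 + 3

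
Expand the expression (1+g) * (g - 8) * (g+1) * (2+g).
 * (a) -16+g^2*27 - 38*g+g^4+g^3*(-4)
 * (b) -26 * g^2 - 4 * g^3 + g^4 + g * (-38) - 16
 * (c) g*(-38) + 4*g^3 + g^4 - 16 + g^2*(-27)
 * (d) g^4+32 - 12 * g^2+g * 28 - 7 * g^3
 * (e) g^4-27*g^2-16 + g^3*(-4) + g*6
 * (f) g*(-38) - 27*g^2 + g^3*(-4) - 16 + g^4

Expanding (1+g) * (g - 8) * (g+1) * (2+g):
= g*(-38) - 27*g^2 + g^3*(-4) - 16 + g^4
f) g*(-38) - 27*g^2 + g^3*(-4) - 16 + g^4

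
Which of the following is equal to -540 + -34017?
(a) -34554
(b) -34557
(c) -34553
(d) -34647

-540 + -34017 = -34557
b) -34557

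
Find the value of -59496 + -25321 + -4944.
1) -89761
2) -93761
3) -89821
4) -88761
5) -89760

First: -59496 + -25321 = -84817
Then: -84817 + -4944 = -89761
1) -89761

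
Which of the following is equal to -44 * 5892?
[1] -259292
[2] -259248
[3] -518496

-44 * 5892 = -259248
2) -259248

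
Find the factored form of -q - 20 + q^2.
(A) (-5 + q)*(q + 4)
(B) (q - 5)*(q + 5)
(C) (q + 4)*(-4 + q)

We need to factor -q - 20 + q^2.
The factored form is (-5 + q)*(q + 4).
A) (-5 + q)*(q + 4)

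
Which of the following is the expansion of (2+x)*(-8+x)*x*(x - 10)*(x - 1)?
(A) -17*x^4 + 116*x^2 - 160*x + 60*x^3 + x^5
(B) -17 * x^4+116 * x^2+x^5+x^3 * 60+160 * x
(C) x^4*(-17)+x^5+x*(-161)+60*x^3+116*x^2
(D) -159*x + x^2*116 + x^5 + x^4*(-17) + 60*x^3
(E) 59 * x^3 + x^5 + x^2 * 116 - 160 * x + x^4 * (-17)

Expanding (2+x)*(-8+x)*x*(x - 10)*(x - 1):
= -17*x^4 + 116*x^2 - 160*x + 60*x^3 + x^5
A) -17*x^4 + 116*x^2 - 160*x + 60*x^3 + x^5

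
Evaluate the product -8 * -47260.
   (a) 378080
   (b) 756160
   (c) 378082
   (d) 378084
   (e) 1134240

-8 * -47260 = 378080
a) 378080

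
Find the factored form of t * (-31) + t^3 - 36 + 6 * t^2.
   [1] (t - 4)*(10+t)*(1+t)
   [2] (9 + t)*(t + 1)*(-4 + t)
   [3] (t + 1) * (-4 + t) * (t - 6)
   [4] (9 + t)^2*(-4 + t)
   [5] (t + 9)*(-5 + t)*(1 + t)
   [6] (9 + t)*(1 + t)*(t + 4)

We need to factor t * (-31) + t^3 - 36 + 6 * t^2.
The factored form is (9 + t)*(t + 1)*(-4 + t).
2) (9 + t)*(t + 1)*(-4 + t)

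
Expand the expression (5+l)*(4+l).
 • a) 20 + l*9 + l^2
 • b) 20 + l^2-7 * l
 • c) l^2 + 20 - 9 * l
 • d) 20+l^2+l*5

Expanding (5+l)*(4+l):
= 20 + l*9 + l^2
a) 20 + l*9 + l^2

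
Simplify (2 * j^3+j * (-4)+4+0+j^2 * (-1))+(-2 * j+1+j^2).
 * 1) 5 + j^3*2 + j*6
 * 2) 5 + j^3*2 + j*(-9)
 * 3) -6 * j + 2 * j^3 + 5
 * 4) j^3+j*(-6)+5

Adding the polynomials and combining like terms:
(2*j^3 + j*(-4) + 4 + 0 + j^2*(-1)) + (-2*j + 1 + j^2)
= -6 * j + 2 * j^3 + 5
3) -6 * j + 2 * j^3 + 5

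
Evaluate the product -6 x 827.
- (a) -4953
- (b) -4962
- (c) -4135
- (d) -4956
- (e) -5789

-6 * 827 = -4962
b) -4962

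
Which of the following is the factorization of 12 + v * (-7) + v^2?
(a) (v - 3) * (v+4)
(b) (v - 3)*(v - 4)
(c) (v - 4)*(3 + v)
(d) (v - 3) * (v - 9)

We need to factor 12 + v * (-7) + v^2.
The factored form is (v - 3)*(v - 4).
b) (v - 3)*(v - 4)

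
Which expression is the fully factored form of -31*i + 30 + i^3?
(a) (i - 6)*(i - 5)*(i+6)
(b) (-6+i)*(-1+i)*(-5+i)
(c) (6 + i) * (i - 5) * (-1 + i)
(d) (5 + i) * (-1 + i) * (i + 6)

We need to factor -31*i + 30 + i^3.
The factored form is (6 + i) * (i - 5) * (-1 + i).
c) (6 + i) * (i - 5) * (-1 + i)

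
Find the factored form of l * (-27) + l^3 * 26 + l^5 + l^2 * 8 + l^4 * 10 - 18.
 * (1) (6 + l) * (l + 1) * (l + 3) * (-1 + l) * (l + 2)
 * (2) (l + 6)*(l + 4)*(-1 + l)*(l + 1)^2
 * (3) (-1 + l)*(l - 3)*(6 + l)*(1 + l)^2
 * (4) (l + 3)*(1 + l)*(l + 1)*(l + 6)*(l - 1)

We need to factor l * (-27) + l^3 * 26 + l^5 + l^2 * 8 + l^4 * 10 - 18.
The factored form is (l + 3)*(1 + l)*(l + 1)*(l + 6)*(l - 1).
4) (l + 3)*(1 + l)*(l + 1)*(l + 6)*(l - 1)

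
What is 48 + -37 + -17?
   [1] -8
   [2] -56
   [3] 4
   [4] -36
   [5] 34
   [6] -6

First: 48 + -37 = 11
Then: 11 + -17 = -6
6) -6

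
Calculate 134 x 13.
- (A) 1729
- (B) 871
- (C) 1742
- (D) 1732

134 * 13 = 1742
C) 1742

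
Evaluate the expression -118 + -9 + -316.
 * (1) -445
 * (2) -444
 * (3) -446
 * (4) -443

First: -118 + -9 = -127
Then: -127 + -316 = -443
4) -443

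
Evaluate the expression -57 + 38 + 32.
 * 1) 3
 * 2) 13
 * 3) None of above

First: -57 + 38 = -19
Then: -19 + 32 = 13
2) 13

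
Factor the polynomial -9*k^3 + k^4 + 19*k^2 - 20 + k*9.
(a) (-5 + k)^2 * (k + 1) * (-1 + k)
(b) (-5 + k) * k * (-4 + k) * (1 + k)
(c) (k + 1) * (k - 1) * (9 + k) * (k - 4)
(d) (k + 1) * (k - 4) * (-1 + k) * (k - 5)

We need to factor -9*k^3 + k^4 + 19*k^2 - 20 + k*9.
The factored form is (k + 1) * (k - 4) * (-1 + k) * (k - 5).
d) (k + 1) * (k - 4) * (-1 + k) * (k - 5)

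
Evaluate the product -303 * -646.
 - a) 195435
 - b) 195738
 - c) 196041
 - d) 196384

-303 * -646 = 195738
b) 195738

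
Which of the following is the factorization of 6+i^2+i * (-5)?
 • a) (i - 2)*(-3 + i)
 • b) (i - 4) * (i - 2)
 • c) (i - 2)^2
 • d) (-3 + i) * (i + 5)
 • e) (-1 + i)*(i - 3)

We need to factor 6+i^2+i * (-5).
The factored form is (i - 2)*(-3 + i).
a) (i - 2)*(-3 + i)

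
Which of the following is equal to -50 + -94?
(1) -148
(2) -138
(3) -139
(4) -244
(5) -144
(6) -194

-50 + -94 = -144
5) -144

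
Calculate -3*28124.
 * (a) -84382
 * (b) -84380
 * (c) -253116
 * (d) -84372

-3 * 28124 = -84372
d) -84372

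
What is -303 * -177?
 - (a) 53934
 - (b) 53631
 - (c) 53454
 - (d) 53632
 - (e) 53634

-303 * -177 = 53631
b) 53631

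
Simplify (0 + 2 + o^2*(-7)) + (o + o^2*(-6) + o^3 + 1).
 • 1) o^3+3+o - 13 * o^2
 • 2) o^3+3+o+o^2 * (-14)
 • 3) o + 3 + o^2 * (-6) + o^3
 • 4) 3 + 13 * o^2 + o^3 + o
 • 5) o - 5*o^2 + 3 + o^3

Adding the polynomials and combining like terms:
(0 + 2 + o^2*(-7)) + (o + o^2*(-6) + o^3 + 1)
= o^3+3+o - 13 * o^2
1) o^3+3+o - 13 * o^2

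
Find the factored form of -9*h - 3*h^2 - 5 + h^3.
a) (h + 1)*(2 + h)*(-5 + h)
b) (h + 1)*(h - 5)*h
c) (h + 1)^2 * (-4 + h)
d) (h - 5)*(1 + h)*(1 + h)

We need to factor -9*h - 3*h^2 - 5 + h^3.
The factored form is (h - 5)*(1 + h)*(1 + h).
d) (h - 5)*(1 + h)*(1 + h)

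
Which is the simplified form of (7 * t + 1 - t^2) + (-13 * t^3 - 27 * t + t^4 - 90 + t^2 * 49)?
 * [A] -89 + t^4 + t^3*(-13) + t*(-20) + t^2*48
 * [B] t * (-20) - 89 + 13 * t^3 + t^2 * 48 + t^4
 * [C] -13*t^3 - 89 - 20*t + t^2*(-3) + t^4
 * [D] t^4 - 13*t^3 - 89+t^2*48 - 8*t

Adding the polynomials and combining like terms:
(7*t + 1 - t^2) + (-13*t^3 - 27*t + t^4 - 90 + t^2*49)
= -89 + t^4 + t^3*(-13) + t*(-20) + t^2*48
A) -89 + t^4 + t^3*(-13) + t*(-20) + t^2*48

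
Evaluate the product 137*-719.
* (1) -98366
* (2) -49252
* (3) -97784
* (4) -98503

137 * -719 = -98503
4) -98503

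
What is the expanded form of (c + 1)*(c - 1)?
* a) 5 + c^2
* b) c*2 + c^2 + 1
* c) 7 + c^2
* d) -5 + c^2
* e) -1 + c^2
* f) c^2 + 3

Expanding (c + 1)*(c - 1):
= -1 + c^2
e) -1 + c^2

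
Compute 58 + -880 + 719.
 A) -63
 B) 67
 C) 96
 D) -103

First: 58 + -880 = -822
Then: -822 + 719 = -103
D) -103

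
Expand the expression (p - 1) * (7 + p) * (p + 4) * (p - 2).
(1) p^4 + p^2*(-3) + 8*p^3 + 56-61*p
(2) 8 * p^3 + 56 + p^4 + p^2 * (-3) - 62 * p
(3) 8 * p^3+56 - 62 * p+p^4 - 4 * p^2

Expanding (p - 1) * (7 + p) * (p + 4) * (p - 2):
= 8 * p^3 + 56 + p^4 + p^2 * (-3) - 62 * p
2) 8 * p^3 + 56 + p^4 + p^2 * (-3) - 62 * p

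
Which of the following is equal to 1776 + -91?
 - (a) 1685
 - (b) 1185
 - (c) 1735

1776 + -91 = 1685
a) 1685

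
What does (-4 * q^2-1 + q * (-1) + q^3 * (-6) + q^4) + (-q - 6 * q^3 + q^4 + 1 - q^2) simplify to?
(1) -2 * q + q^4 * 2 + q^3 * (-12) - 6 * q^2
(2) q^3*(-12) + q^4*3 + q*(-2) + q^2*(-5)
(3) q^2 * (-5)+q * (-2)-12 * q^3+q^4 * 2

Adding the polynomials and combining like terms:
(-4*q^2 - 1 + q*(-1) + q^3*(-6) + q^4) + (-q - 6*q^3 + q^4 + 1 - q^2)
= q^2 * (-5)+q * (-2)-12 * q^3+q^4 * 2
3) q^2 * (-5)+q * (-2)-12 * q^3+q^4 * 2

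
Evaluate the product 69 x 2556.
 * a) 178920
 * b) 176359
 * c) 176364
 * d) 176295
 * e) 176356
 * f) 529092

69 * 2556 = 176364
c) 176364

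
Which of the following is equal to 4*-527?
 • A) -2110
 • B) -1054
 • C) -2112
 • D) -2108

4 * -527 = -2108
D) -2108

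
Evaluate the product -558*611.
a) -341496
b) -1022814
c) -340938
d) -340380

-558 * 611 = -340938
c) -340938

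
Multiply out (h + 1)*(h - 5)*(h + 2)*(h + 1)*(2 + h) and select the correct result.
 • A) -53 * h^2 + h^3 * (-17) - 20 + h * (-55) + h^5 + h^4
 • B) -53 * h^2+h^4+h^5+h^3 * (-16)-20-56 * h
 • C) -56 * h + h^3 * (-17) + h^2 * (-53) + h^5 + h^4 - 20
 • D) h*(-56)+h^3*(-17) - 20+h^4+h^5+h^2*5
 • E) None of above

Expanding (h + 1)*(h - 5)*(h + 2)*(h + 1)*(2 + h):
= -56 * h + h^3 * (-17) + h^2 * (-53) + h^5 + h^4 - 20
C) -56 * h + h^3 * (-17) + h^2 * (-53) + h^5 + h^4 - 20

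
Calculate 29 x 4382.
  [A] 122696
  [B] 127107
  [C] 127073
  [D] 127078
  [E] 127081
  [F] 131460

29 * 4382 = 127078
D) 127078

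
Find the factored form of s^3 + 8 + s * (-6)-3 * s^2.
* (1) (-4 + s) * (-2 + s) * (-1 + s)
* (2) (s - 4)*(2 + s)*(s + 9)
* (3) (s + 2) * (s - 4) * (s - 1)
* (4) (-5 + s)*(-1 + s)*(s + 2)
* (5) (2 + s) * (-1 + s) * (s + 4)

We need to factor s^3 + 8 + s * (-6)-3 * s^2.
The factored form is (s + 2) * (s - 4) * (s - 1).
3) (s + 2) * (s - 4) * (s - 1)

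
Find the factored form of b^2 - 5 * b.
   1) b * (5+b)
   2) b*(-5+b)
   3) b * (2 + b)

We need to factor b^2 - 5 * b.
The factored form is b*(-5+b).
2) b*(-5+b)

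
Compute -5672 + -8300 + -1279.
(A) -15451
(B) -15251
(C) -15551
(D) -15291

First: -5672 + -8300 = -13972
Then: -13972 + -1279 = -15251
B) -15251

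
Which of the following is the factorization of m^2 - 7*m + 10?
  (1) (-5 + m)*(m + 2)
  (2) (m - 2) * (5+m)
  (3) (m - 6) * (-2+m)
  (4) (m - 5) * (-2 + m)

We need to factor m^2 - 7*m + 10.
The factored form is (m - 5) * (-2 + m).
4) (m - 5) * (-2 + m)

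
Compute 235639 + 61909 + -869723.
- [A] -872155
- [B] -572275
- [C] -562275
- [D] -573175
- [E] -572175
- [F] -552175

First: 235639 + 61909 = 297548
Then: 297548 + -869723 = -572175
E) -572175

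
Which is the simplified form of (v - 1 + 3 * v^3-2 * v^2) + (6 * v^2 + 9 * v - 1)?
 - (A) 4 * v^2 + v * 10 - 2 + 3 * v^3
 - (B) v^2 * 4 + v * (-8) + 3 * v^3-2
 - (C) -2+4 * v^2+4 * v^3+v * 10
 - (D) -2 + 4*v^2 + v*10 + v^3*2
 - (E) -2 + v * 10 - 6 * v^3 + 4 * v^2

Adding the polynomials and combining like terms:
(v - 1 + 3*v^3 - 2*v^2) + (6*v^2 + 9*v - 1)
= 4 * v^2 + v * 10 - 2 + 3 * v^3
A) 4 * v^2 + v * 10 - 2 + 3 * v^3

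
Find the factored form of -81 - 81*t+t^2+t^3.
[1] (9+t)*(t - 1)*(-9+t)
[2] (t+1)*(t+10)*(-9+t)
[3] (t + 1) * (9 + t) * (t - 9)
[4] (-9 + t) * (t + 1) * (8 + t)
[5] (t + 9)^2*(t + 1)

We need to factor -81 - 81*t+t^2+t^3.
The factored form is (t + 1) * (9 + t) * (t - 9).
3) (t + 1) * (9 + t) * (t - 9)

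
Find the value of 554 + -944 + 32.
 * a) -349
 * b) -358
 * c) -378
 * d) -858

First: 554 + -944 = -390
Then: -390 + 32 = -358
b) -358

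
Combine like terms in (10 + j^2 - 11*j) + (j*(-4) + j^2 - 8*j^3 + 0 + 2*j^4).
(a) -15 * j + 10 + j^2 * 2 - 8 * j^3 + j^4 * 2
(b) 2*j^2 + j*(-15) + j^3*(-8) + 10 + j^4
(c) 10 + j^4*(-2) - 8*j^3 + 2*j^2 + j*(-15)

Adding the polynomials and combining like terms:
(10 + j^2 - 11*j) + (j*(-4) + j^2 - 8*j^3 + 0 + 2*j^4)
= -15 * j + 10 + j^2 * 2 - 8 * j^3 + j^4 * 2
a) -15 * j + 10 + j^2 * 2 - 8 * j^3 + j^4 * 2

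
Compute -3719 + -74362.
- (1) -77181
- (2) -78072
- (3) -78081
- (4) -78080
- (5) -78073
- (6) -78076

-3719 + -74362 = -78081
3) -78081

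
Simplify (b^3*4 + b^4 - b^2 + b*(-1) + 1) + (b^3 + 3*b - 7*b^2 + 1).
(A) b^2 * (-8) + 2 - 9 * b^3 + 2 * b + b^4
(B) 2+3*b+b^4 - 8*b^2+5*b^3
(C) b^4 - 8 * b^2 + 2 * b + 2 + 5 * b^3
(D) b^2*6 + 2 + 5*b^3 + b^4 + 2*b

Adding the polynomials and combining like terms:
(b^3*4 + b^4 - b^2 + b*(-1) + 1) + (b^3 + 3*b - 7*b^2 + 1)
= b^4 - 8 * b^2 + 2 * b + 2 + 5 * b^3
C) b^4 - 8 * b^2 + 2 * b + 2 + 5 * b^3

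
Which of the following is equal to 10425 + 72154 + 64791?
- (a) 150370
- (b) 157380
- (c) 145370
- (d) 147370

First: 10425 + 72154 = 82579
Then: 82579 + 64791 = 147370
d) 147370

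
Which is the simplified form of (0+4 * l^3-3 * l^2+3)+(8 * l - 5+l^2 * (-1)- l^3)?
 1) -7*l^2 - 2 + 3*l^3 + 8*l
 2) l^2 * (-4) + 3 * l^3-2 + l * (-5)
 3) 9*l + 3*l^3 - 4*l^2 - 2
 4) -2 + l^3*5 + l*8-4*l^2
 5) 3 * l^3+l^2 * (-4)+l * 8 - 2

Adding the polynomials and combining like terms:
(0 + 4*l^3 - 3*l^2 + 3) + (8*l - 5 + l^2*(-1) - l^3)
= 3 * l^3+l^2 * (-4)+l * 8 - 2
5) 3 * l^3+l^2 * (-4)+l * 8 - 2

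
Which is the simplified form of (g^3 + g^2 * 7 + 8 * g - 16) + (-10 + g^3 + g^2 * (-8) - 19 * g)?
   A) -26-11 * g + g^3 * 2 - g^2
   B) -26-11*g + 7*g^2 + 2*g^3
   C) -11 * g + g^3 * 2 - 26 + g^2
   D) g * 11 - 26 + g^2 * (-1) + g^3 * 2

Adding the polynomials and combining like terms:
(g^3 + g^2*7 + 8*g - 16) + (-10 + g^3 + g^2*(-8) - 19*g)
= -26-11 * g + g^3 * 2 - g^2
A) -26-11 * g + g^3 * 2 - g^2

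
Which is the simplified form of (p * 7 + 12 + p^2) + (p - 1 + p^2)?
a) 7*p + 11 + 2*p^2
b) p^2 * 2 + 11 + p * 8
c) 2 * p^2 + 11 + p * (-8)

Adding the polynomials and combining like terms:
(p*7 + 12 + p^2) + (p - 1 + p^2)
= p^2 * 2 + 11 + p * 8
b) p^2 * 2 + 11 + p * 8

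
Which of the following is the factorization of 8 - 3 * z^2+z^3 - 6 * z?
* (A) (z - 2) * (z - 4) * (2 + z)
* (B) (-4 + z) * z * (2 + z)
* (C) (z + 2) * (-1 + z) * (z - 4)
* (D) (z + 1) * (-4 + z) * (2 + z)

We need to factor 8 - 3 * z^2+z^3 - 6 * z.
The factored form is (z + 2) * (-1 + z) * (z - 4).
C) (z + 2) * (-1 + z) * (z - 4)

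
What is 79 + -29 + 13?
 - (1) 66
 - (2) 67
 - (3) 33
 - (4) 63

First: 79 + -29 = 50
Then: 50 + 13 = 63
4) 63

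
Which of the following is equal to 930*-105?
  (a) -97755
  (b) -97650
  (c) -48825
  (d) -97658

930 * -105 = -97650
b) -97650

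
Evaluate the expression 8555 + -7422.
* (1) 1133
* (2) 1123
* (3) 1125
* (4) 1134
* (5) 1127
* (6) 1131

8555 + -7422 = 1133
1) 1133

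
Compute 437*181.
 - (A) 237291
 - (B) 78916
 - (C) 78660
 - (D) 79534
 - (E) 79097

437 * 181 = 79097
E) 79097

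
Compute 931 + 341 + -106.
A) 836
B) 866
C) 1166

First: 931 + 341 = 1272
Then: 1272 + -106 = 1166
C) 1166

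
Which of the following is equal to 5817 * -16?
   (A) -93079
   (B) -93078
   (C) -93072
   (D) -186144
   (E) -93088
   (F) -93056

5817 * -16 = -93072
C) -93072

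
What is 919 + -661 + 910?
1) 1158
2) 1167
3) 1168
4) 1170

First: 919 + -661 = 258
Then: 258 + 910 = 1168
3) 1168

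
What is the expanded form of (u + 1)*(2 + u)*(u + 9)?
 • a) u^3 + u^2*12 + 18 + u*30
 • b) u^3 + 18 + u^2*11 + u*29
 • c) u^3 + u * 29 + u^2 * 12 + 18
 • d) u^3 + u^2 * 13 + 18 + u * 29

Expanding (u + 1)*(2 + u)*(u + 9):
= u^3 + u * 29 + u^2 * 12 + 18
c) u^3 + u * 29 + u^2 * 12 + 18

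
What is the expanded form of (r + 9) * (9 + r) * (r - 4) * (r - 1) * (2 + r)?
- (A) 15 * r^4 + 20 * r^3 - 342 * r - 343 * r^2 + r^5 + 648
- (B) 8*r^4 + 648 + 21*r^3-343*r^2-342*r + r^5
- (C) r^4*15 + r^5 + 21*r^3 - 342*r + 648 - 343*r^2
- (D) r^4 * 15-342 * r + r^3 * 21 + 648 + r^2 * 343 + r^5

Expanding (r + 9) * (9 + r) * (r - 4) * (r - 1) * (2 + r):
= r^4*15 + r^5 + 21*r^3 - 342*r + 648 - 343*r^2
C) r^4*15 + r^5 + 21*r^3 - 342*r + 648 - 343*r^2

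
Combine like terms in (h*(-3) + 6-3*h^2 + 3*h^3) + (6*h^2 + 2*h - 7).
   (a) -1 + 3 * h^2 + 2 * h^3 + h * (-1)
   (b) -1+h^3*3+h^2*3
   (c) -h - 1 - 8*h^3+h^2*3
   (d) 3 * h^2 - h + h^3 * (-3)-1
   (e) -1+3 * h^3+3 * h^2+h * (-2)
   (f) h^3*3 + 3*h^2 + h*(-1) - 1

Adding the polynomials and combining like terms:
(h*(-3) + 6 - 3*h^2 + 3*h^3) + (6*h^2 + 2*h - 7)
= h^3*3 + 3*h^2 + h*(-1) - 1
f) h^3*3 + 3*h^2 + h*(-1) - 1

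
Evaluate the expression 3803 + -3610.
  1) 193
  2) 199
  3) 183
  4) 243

3803 + -3610 = 193
1) 193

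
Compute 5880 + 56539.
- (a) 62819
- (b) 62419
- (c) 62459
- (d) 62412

5880 + 56539 = 62419
b) 62419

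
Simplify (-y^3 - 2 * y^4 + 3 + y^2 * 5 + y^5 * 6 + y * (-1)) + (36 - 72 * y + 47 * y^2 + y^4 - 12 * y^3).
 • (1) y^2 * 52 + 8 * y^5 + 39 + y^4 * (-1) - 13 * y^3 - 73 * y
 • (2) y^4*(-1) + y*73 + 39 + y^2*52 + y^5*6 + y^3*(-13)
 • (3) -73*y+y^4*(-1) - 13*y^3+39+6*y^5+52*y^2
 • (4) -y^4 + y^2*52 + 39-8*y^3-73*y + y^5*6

Adding the polynomials and combining like terms:
(-y^3 - 2*y^4 + 3 + y^2*5 + y^5*6 + y*(-1)) + (36 - 72*y + 47*y^2 + y^4 - 12*y^3)
= -73*y+y^4*(-1) - 13*y^3+39+6*y^5+52*y^2
3) -73*y+y^4*(-1) - 13*y^3+39+6*y^5+52*y^2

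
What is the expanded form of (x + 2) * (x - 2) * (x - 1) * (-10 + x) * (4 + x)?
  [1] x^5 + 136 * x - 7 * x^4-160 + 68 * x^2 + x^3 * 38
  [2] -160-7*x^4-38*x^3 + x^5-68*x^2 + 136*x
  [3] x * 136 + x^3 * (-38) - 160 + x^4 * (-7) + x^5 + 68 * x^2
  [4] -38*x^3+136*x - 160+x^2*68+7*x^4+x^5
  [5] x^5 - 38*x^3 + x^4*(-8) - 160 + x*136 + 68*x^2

Expanding (x + 2) * (x - 2) * (x - 1) * (-10 + x) * (4 + x):
= x * 136 + x^3 * (-38) - 160 + x^4 * (-7) + x^5 + 68 * x^2
3) x * 136 + x^3 * (-38) - 160 + x^4 * (-7) + x^5 + 68 * x^2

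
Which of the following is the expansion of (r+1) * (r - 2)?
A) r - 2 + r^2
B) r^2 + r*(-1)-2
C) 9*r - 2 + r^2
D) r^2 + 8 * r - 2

Expanding (r+1) * (r - 2):
= r^2 + r*(-1)-2
B) r^2 + r*(-1)-2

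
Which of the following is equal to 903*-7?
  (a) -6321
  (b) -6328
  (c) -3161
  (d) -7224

903 * -7 = -6321
a) -6321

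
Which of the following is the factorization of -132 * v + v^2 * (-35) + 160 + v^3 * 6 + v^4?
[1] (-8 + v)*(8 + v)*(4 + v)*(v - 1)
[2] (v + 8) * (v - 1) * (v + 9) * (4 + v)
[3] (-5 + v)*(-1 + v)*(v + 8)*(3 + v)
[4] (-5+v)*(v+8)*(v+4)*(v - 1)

We need to factor -132 * v + v^2 * (-35) + 160 + v^3 * 6 + v^4.
The factored form is (-5+v)*(v+8)*(v+4)*(v - 1).
4) (-5+v)*(v+8)*(v+4)*(v - 1)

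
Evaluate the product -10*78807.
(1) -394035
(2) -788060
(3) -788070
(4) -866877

-10 * 78807 = -788070
3) -788070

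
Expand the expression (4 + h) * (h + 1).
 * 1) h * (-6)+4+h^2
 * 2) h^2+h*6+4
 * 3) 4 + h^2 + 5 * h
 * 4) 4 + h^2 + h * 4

Expanding (4 + h) * (h + 1):
= 4 + h^2 + 5 * h
3) 4 + h^2 + 5 * h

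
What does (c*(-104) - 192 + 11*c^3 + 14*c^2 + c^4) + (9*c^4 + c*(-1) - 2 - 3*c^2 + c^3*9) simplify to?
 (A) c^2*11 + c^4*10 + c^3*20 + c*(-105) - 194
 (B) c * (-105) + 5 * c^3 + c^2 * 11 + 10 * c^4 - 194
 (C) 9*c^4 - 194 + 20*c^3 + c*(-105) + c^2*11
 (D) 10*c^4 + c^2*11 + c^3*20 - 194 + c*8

Adding the polynomials and combining like terms:
(c*(-104) - 192 + 11*c^3 + 14*c^2 + c^4) + (9*c^4 + c*(-1) - 2 - 3*c^2 + c^3*9)
= c^2*11 + c^4*10 + c^3*20 + c*(-105) - 194
A) c^2*11 + c^4*10 + c^3*20 + c*(-105) - 194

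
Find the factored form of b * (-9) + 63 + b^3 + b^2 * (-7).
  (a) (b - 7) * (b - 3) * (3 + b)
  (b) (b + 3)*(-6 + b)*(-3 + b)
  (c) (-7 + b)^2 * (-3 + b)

We need to factor b * (-9) + 63 + b^3 + b^2 * (-7).
The factored form is (b - 7) * (b - 3) * (3 + b).
a) (b - 7) * (b - 3) * (3 + b)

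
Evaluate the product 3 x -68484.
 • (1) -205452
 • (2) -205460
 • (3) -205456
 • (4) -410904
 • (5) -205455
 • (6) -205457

3 * -68484 = -205452
1) -205452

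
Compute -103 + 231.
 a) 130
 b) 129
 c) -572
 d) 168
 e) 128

-103 + 231 = 128
e) 128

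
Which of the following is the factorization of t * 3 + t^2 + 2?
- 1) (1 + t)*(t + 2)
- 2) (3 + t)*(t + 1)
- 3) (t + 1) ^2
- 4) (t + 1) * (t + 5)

We need to factor t * 3 + t^2 + 2.
The factored form is (1 + t)*(t + 2).
1) (1 + t)*(t + 2)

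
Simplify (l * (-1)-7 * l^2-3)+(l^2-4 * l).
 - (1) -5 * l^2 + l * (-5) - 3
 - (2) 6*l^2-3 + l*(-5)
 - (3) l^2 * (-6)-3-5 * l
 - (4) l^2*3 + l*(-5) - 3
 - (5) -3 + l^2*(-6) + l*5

Adding the polynomials and combining like terms:
(l*(-1) - 7*l^2 - 3) + (l^2 - 4*l)
= l^2 * (-6)-3-5 * l
3) l^2 * (-6)-3-5 * l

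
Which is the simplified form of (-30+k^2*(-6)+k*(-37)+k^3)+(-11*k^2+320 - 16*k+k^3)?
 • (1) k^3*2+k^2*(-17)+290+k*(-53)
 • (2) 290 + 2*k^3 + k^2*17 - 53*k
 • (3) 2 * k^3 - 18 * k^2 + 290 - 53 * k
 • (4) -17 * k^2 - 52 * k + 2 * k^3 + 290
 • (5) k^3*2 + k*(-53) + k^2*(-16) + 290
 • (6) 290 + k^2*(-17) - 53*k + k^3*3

Adding the polynomials and combining like terms:
(-30 + k^2*(-6) + k*(-37) + k^3) + (-11*k^2 + 320 - 16*k + k^3)
= k^3*2+k^2*(-17)+290+k*(-53)
1) k^3*2+k^2*(-17)+290+k*(-53)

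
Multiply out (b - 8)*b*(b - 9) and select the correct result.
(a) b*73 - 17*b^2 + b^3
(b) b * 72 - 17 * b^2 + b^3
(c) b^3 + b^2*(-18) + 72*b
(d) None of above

Expanding (b - 8)*b*(b - 9):
= b * 72 - 17 * b^2 + b^3
b) b * 72 - 17 * b^2 + b^3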